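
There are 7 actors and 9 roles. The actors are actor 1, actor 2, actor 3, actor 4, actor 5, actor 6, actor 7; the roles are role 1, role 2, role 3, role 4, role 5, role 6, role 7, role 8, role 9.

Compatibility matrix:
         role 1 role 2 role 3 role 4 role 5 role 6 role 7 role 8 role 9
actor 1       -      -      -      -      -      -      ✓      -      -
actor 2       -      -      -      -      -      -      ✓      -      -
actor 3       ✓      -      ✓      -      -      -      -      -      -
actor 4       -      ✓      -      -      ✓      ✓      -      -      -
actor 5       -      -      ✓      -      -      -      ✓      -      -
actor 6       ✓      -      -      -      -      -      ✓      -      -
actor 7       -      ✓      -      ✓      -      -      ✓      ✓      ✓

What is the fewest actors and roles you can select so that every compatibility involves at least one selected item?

{actor 4, actor 7, role 1, role 3, role 7} is a vertex cover of size 5: every edge has an endpoint in this set.
No smaller cover exists because actor 1–role 7, actor 3–role 1, actor 4–role 5, actor 5–role 3, actor 7–role 9 is a matching of size 5, and a cover must include an endpoint of each of these disjoint edges (König's theorem).

5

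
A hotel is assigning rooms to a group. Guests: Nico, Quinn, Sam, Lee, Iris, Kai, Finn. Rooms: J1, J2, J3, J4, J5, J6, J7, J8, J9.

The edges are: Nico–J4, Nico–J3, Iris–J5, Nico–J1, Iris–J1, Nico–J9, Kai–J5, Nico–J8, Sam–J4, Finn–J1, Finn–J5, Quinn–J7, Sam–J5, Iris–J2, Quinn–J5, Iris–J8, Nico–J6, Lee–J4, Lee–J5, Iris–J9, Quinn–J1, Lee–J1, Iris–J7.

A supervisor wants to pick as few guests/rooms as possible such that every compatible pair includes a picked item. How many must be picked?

6

The 6 edges Nico–J6, Quinn–J7, Sam–J4, Lee–J1, Iris–J9, Kai–J5 form a matching, so any vertex cover needs at least 6 vertices (one per matched edge).
Conversely {Nico, Quinn, Iris, J1, J4, J5} meets every edge and has exactly 6 vertices, so 6 is optimal.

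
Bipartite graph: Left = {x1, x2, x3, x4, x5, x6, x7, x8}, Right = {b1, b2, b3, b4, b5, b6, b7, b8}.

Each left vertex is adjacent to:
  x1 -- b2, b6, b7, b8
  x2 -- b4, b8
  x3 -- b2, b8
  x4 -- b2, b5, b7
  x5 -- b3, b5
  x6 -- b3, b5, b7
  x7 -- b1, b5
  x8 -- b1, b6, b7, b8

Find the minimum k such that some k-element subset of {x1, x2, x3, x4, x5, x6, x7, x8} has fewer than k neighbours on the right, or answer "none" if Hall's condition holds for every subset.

none

A matching saturating every left vertex exists, for instance x1→b6, x2→b4, x3→b2, x4→b5, x5→b3, x6→b7, x7→b1, x8→b8.
By Hall's marriage theorem, this means |N(S)| ≥ |S| for every subset S, so no violating subset exists.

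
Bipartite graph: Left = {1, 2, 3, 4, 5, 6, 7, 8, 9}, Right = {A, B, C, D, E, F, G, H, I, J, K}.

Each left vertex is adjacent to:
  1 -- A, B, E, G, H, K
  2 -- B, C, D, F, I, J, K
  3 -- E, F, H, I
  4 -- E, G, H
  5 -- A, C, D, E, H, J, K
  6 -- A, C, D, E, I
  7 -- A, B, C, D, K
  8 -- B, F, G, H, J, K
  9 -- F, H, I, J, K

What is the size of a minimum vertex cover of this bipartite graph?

The 9 edges 1–H, 2–B, 3–F, 4–E, 5–A, 6–D, 7–K, 8–G, 9–J form a matching, so any vertex cover needs at least 9 vertices (one per matched edge).
Conversely {1, 2, 3, 4, 5, 6, 7, 8, 9} meets every edge and has exactly 9 vertices, so 9 is optimal.

9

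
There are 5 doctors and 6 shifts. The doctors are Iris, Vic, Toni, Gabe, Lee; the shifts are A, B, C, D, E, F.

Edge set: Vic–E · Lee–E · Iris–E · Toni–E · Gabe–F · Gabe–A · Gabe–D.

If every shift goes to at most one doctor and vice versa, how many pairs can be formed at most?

A valid assignment of size 2: Iris→E, Gabe→F.
The set {Iris, Vic, Toni, Lee} has only 1 neighbour ({E}), so by Hall's theorem at most 2 of the 5 doctors can be matched.

2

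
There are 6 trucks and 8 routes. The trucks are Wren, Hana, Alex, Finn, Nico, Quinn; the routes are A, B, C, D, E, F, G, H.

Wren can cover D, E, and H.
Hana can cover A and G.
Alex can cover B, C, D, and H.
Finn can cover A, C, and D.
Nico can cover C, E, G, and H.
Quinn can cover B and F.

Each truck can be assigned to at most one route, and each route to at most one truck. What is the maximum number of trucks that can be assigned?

A valid assignment of size 6: Wren–E, Hana–A, Alex–C, Finn–D, Nico–G, Quinn–B.
All 6 trucks are matched, so no larger matching exists.

6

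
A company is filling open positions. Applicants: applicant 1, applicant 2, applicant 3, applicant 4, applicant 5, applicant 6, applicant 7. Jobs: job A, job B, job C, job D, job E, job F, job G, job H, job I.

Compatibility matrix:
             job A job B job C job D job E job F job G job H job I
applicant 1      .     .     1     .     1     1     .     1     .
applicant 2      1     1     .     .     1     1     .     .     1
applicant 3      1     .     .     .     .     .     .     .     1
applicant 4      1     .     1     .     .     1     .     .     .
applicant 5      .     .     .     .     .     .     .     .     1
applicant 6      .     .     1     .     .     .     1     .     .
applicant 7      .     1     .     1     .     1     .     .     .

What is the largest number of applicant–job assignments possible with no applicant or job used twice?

7

For example, pair applicant 1–job H, applicant 2–job B, applicant 3–job A, applicant 4–job C, applicant 5–job I, applicant 6–job G, applicant 7–job F.
All 7 applicants are matched, so no larger matching exists.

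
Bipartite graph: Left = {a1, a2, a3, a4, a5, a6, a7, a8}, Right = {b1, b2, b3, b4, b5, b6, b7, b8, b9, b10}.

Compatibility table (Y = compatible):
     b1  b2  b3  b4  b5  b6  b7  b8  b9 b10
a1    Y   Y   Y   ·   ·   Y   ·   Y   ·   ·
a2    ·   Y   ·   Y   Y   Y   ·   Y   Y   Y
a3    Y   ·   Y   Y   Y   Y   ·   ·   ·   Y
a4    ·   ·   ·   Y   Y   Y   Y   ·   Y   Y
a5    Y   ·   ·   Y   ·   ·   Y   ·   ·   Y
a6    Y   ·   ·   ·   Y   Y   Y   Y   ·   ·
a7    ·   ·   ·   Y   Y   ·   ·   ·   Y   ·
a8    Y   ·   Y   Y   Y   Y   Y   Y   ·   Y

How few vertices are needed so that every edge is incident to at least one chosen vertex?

8

{a1, a2, a3, a4, a5, a6, a7, a8} is a vertex cover of size 8: every edge has an endpoint in this set.
No smaller cover exists because a1–b2, a2–b6, a3–b1, a4–b5, a5–b10, a6–b8, a7–b4, a8–b7 is a matching of size 8, and a cover must include an endpoint of each of these disjoint edges (König's theorem).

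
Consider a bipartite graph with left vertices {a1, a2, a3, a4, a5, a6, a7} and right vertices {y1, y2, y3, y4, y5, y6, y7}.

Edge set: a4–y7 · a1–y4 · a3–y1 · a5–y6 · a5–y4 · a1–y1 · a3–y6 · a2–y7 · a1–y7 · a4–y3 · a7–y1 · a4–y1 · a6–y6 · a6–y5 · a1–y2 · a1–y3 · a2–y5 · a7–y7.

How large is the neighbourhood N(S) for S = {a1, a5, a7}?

The union of neighbours of {a1, a5, a7} is {y1, y2, y3, y4, y6, y7}, which has 6 elements.
Since |N(S)| = 6 ≥ |S| = 3, Hall's condition holds for this subset.

6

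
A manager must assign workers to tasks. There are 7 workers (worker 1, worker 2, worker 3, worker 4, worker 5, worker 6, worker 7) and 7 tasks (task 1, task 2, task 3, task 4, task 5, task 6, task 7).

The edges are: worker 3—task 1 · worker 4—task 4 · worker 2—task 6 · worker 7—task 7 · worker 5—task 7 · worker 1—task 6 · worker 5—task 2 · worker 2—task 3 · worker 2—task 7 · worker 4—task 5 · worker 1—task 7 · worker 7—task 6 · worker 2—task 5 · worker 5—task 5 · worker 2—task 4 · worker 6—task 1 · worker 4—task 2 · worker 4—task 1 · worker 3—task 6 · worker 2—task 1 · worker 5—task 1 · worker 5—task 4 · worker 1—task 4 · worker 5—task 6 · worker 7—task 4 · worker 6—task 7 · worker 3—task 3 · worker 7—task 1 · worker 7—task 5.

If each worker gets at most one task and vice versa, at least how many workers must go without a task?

A valid assignment of size 7: worker 1–task 6, worker 2–task 1, worker 3–task 3, worker 4–task 2, worker 5–task 5, worker 6–task 7, worker 7–task 4.
All 7 workers are matched, so no larger matching exists.
That matches 7 of the 7, leaving 0 unmatched; no matching can do better.

0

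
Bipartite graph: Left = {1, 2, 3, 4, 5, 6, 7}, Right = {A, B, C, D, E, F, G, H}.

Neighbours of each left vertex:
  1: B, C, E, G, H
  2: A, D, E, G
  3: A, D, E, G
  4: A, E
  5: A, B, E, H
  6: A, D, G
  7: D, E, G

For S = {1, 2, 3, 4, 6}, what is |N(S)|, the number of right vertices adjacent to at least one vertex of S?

7

The union of neighbours of {1, 2, 3, 4, 6} is {A, B, C, D, E, G, H}, which has 7 elements.
Since |N(S)| = 7 ≥ |S| = 5, Hall's condition holds for this subset.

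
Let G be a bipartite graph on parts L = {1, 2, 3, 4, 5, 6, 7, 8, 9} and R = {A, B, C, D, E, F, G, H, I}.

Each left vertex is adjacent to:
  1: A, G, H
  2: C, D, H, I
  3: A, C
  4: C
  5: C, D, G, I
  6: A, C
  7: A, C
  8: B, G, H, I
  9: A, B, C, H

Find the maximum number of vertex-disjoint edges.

7

One maximum matching: 1–H, 2–I, 3–A, 4–C, 5–D, 8–G, 9–B.
The set {3, 4, 6, 7} has only 2 neighbours ({A, C}), so by Hall's theorem at most 7 of the 9 left vertices can be matched.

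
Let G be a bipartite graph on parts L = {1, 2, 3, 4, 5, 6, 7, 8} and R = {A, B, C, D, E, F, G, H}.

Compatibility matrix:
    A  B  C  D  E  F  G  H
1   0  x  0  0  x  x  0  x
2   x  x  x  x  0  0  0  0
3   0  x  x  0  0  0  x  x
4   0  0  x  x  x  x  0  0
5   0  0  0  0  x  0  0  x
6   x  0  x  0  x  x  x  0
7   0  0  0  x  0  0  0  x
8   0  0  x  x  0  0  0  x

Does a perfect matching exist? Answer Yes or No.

For example, pair 1–F, 2–B, 3–G, 4–E, 5–H, 6–A, 7–D, 8–C.
Every left vertex is matched, so this is a perfect matching.

Yes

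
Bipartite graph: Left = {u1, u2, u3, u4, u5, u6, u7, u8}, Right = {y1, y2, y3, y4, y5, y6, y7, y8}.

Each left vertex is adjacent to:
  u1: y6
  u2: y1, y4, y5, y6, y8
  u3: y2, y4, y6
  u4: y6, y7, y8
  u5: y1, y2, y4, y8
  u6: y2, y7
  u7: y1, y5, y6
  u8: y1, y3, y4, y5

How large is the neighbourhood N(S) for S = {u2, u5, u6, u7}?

The union of neighbours of {u2, u5, u6, u7} is {y1, y2, y4, y5, y6, y7, y8}, which has 7 elements.
Since |N(S)| = 7 ≥ |S| = 4, Hall's condition holds for this subset.

7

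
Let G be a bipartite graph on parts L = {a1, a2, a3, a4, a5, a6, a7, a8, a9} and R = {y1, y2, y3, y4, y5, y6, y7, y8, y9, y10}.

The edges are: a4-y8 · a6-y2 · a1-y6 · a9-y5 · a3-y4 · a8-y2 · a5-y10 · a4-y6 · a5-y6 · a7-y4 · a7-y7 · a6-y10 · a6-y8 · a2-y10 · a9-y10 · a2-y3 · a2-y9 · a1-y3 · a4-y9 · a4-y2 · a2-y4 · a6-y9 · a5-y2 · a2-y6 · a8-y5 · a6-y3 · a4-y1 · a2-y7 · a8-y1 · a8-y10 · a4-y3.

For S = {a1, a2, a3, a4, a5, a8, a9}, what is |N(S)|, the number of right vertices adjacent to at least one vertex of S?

10

The union of neighbours of {a1, a2, a3, a4, a5, a8, a9} is {y1, y2, y3, y4, y5, y6, y7, y8, y9, y10}, which has 10 elements.
Since |N(S)| = 10 ≥ |S| = 7, Hall's condition holds for this subset.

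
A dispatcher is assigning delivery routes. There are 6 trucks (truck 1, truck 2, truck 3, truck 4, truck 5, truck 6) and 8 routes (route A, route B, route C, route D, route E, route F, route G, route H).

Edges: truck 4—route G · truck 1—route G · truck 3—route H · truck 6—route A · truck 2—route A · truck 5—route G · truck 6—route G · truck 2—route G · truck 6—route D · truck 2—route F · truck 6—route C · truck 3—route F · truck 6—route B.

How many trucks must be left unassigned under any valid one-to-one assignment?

2

A valid assignment of size 4: truck 1→route G, truck 2→route A, truck 3→route F, truck 6→route D.
The set {truck 1, truck 4, truck 5} has only 1 neighbour ({route G}), so by Hall's theorem at most 4 of the 6 trucks can be matched.
That matches 4 of the 6, leaving 2 unmatched; no matching can do better.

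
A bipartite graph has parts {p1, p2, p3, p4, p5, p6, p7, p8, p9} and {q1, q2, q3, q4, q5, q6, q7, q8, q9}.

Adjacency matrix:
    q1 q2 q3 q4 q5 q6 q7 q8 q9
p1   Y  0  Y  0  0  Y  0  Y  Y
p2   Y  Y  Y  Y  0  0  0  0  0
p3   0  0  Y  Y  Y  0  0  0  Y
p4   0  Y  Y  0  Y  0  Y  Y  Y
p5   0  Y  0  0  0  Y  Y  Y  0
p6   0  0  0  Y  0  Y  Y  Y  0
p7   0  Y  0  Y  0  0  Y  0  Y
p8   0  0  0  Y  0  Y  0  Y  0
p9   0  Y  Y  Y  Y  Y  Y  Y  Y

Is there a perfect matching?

Yes

One maximum matching: p1-q1, p2-q3, p3-q5, p4-q7, p5-q2, p6-q6, p7-q4, p8-q8, p9-q9.
Every left vertex is matched, so this is a perfect matching.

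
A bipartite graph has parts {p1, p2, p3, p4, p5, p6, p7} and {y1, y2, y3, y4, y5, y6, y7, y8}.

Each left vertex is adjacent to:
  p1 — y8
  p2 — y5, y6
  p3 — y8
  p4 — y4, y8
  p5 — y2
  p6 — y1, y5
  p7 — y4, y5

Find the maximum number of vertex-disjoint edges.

6

One maximum matching: p1–y8, p2–y6, p4–y4, p5–y2, p6–y1, p7–y5.
The set {p1, p3} has only 1 neighbour ({y8}), so by Hall's theorem at most 6 of the 7 left vertices can be matched.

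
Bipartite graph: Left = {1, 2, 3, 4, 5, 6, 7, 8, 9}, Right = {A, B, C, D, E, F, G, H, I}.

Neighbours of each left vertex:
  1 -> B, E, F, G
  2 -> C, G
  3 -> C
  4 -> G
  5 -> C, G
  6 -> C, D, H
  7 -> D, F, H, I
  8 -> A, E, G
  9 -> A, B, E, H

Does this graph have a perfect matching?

No

The set {2, 3, 4, 5} has only 2 neighbours ({C, G}), so by Hall's theorem at most 7 of the 9 left vertices can be matched.
Hence no matching covers every left vertex.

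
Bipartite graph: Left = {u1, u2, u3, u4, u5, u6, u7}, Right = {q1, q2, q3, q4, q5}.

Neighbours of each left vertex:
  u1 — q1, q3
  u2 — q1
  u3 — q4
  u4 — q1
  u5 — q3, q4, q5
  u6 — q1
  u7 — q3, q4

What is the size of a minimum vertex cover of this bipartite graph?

4

The 4 edges u1–q3, u2–q1, u3–q4, u5–q5 form a matching, so any vertex cover needs at least 4 vertices (one per matched edge).
Conversely {u5, q1, q3, q4} meets every edge and has exactly 4 vertices, so 4 is optimal.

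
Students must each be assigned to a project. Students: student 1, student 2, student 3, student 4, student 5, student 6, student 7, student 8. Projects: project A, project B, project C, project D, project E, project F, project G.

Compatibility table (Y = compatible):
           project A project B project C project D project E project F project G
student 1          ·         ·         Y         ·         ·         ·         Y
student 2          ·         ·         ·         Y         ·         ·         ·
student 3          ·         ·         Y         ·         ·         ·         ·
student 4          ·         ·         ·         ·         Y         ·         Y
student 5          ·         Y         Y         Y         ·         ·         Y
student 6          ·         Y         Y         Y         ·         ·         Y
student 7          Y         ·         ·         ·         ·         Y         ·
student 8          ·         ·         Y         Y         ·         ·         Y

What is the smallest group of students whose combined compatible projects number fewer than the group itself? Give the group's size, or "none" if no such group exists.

4

Take S = {student 1, student 2, student 3, student 8}. Its neighbourhood is {project C, project D, project G}, so |N(S)| = 3 < |S| = 4.
Every subset of size less than 4 has at least as many neighbours as members, so 4 is the minimum.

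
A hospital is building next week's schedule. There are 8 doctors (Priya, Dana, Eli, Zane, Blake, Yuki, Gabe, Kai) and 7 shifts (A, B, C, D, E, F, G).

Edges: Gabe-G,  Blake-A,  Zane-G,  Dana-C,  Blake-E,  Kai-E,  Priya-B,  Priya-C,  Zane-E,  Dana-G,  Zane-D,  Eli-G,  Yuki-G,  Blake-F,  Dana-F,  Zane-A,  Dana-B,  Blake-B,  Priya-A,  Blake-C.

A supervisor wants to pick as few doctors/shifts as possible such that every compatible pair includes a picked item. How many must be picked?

6

The 6 edges Priya–C, Dana–B, Eli–G, Zane–D, Blake–A, Kai–E form a matching, so any vertex cover needs at least 6 vertices (one per matched edge).
Conversely {Priya, Dana, Zane, Blake, Kai, G} meets every edge and has exactly 6 vertices, so 6 is optimal.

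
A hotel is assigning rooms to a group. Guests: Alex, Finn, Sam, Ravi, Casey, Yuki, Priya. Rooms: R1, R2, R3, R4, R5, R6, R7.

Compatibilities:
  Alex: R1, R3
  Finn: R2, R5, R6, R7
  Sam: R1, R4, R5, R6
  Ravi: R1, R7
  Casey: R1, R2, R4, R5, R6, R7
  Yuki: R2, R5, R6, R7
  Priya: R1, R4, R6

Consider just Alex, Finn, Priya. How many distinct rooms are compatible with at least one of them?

7

The union of neighbours of {Alex, Finn, Priya} is {R1, R2, R3, R4, R5, R6, R7}, which has 7 elements.
Since |N(S)| = 7 ≥ |S| = 3, Hall's condition holds for this subset.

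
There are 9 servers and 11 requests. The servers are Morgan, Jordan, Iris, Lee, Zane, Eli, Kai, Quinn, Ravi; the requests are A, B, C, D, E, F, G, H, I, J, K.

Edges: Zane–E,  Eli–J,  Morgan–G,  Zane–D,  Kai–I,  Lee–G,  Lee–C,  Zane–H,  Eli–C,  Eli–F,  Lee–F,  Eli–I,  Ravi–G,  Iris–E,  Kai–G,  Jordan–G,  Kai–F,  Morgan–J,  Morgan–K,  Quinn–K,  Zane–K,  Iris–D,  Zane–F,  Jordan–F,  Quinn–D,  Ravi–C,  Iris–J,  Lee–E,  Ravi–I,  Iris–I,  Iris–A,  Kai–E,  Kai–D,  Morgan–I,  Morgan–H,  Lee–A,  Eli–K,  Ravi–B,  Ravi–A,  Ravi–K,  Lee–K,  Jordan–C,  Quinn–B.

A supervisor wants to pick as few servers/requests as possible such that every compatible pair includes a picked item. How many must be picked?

{Morgan, Jordan, Iris, Lee, Zane, Eli, Kai, Quinn, Ravi} is a vertex cover of size 9: every edge has an endpoint in this set.
No smaller cover exists because Morgan–H, Jordan–C, Iris–A, Lee–F, Zane–K, Eli–J, Kai–E, Quinn–B, Ravi–G is a matching of size 9, and a cover must include an endpoint of each of these disjoint edges (König's theorem).

9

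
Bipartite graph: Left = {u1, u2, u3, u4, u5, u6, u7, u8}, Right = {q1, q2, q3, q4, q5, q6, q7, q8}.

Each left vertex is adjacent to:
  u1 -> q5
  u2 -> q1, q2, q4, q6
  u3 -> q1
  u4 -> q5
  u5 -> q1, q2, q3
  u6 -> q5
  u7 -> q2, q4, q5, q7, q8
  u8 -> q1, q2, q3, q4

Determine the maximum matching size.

6

One maximum matching: u1–q5, u2–q6, u3–q1, u5–q3, u7–q4, u8–q2.
The set {u1, u4, u6} has only 1 neighbour ({q5}), so by Hall's theorem at most 6 of the 8 left vertices can be matched.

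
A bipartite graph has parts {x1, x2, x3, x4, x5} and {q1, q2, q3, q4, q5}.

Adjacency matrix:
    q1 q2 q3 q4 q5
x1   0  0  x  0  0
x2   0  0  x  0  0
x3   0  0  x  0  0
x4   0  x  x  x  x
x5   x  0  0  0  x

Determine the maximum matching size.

One maximum matching: x1→q3, x4→q2, x5→q5.
The set {x1, x2, x3} has only 1 neighbour ({q3}), so by Hall's theorem at most 3 of the 5 left vertices can be matched.

3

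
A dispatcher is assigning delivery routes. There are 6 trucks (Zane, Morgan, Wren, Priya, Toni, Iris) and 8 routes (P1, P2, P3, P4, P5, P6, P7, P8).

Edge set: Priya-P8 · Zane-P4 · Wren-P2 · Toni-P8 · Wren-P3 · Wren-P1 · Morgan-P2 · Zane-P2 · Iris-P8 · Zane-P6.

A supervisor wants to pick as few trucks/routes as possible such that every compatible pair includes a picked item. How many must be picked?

4

{Zane, Morgan, Wren, P8} is a vertex cover of size 4: every edge has an endpoint in this set.
No smaller cover exists because Zane–P6, Morgan–P2, Wren–P1, Priya–P8 is a matching of size 4, and a cover must include an endpoint of each of these disjoint edges (König's theorem).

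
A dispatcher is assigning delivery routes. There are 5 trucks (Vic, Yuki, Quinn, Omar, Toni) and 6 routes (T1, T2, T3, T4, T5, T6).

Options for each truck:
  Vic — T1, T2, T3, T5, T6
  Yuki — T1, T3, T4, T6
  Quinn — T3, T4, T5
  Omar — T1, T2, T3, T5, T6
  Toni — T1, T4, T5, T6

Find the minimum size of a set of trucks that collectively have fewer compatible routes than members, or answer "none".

none

A matching saturating every truck exists, for instance Vic→T6, Yuki→T1, Quinn→T4, Omar→T3, Toni→T5.
By Hall's marriage theorem, this means |N(S)| ≥ |S| for every subset S, so no violating subset exists.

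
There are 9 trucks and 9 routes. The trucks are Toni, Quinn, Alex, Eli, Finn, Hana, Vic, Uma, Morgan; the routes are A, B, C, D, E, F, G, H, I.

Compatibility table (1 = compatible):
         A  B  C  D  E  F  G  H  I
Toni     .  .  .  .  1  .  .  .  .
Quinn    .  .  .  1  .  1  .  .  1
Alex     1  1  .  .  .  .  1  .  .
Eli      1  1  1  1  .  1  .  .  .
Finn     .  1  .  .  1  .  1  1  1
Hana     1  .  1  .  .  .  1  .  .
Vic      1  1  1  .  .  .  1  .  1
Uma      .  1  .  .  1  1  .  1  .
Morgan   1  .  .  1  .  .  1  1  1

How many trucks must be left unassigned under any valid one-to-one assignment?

0

One maximum matching: Toni→E, Quinn→D, Alex→A, Eli→F, Finn→H, Hana→C, Vic→I, Uma→B, Morgan→G.
This saturates every truck, so 9 is the maximum.
That matches 9 of the 9, leaving 0 unmatched; no matching can do better.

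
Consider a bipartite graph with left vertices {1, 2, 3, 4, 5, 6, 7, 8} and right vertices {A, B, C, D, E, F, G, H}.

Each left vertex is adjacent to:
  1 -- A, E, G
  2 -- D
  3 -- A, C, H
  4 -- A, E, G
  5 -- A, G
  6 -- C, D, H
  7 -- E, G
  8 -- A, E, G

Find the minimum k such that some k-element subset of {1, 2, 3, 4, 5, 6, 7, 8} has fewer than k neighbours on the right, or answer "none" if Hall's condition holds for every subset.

Take S = {1, 4, 5, 7}. Its neighbourhood is {A, E, G}, so |N(S)| = 3 < |S| = 4.
Every subset of size less than 4 has at least as many neighbours as members, so 4 is the minimum.

4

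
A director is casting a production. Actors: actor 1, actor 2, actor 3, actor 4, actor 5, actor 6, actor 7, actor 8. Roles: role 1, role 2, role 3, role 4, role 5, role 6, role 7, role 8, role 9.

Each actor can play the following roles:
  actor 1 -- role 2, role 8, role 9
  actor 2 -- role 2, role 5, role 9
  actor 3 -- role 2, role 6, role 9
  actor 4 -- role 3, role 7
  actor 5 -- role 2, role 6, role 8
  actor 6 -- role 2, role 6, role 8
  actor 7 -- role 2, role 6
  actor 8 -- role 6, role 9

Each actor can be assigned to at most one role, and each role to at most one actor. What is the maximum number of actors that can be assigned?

One maximum matching: actor 1–role 9, actor 2–role 5, actor 3–role 6, actor 4–role 3, actor 5–role 2, actor 6–role 8.
The set {actor 1, actor 3, actor 5, actor 6, actor 7, actor 8} has only 4 neighbours ({role 2, role 6, role 8, role 9}), so by Hall's theorem at most 6 of the 8 actors can be matched.

6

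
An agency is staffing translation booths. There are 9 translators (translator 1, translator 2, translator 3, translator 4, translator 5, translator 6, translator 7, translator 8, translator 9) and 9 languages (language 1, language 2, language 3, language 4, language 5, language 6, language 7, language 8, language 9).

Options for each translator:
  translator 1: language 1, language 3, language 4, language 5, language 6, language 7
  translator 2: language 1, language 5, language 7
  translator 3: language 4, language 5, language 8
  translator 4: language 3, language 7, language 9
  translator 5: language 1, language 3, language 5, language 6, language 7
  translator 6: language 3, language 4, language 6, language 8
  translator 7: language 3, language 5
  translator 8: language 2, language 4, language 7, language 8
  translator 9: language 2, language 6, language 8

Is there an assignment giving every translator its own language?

Yes

A valid assignment of size 9: translator 1–language 3, translator 2–language 1, translator 3–language 4, translator 4–language 9, translator 5–language 7, translator 6–language 6, translator 7–language 5, translator 8–language 2, translator 9–language 8.
Every translator is matched, so this is a perfect matching.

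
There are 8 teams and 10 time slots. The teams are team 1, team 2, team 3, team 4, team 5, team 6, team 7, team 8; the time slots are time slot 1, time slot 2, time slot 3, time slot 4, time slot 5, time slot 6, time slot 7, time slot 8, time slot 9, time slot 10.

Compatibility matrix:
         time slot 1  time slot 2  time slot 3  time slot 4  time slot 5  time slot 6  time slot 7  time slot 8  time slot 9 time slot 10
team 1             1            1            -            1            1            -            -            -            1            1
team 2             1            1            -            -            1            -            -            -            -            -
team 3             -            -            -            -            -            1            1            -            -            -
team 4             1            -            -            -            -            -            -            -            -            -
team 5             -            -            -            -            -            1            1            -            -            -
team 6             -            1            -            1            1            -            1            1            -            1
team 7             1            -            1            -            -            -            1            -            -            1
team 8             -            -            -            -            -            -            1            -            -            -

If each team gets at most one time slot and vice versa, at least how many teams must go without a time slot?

1

A valid assignment of size 7: team 1–time slot 5, team 2–time slot 2, team 3–time slot 6, team 4–time slot 1, team 5–time slot 7, team 6–time slot 8, team 7–time slot 10.
The set {team 3, team 5, team 8} has only 2 neighbours ({time slot 6, time slot 7}), so by Hall's theorem at most 7 of the 8 teams can be matched.
That matches 7 of the 8, leaving 1 unmatched; no matching can do better.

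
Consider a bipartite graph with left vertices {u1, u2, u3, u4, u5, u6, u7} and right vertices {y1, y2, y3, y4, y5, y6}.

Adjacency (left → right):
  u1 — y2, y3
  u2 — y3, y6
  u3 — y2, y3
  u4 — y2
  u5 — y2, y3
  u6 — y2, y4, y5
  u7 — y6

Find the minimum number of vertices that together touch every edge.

The 4 edges u1–y2, u2–y6, u3–y3, u6–y5 form a matching, so any vertex cover needs at least 4 vertices (one per matched edge).
Conversely {u6, y2, y3, y6} meets every edge and has exactly 4 vertices, so 4 is optimal.

4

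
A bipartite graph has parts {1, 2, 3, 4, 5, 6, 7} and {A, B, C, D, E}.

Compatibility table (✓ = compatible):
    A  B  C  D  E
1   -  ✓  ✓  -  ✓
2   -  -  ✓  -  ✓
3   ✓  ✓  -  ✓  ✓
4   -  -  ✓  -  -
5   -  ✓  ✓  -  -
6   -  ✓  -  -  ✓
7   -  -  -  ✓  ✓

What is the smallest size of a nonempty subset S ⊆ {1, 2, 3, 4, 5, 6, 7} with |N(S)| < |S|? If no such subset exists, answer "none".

Take S = {1, 2, 4, 5}. Its neighbourhood is {B, C, E}, so |N(S)| = 3 < |S| = 4.
Every subset of size less than 4 has at least as many neighbours as members, so 4 is the minimum.

4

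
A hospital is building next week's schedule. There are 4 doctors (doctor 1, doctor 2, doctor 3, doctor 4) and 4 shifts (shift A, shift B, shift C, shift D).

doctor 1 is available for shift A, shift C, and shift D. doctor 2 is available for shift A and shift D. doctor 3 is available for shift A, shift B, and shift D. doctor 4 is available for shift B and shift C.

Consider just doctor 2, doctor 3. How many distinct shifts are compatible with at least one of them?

3

The union of neighbours of {doctor 2, doctor 3} is {shift A, shift B, shift D}, which has 3 elements.
Since |N(S)| = 3 ≥ |S| = 2, Hall's condition holds for this subset.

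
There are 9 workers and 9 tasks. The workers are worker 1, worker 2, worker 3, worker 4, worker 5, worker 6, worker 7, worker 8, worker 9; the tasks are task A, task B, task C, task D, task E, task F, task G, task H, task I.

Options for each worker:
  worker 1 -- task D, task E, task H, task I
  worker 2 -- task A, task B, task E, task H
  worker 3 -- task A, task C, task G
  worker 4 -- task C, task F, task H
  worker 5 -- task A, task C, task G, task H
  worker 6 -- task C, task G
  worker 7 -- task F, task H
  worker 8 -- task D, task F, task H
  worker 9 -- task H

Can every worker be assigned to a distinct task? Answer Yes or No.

No

The set {worker 3, worker 4, worker 5, worker 6, worker 7, worker 9} has only 5 neighbours ({task A, task C, task F, task G, task H}), so by Hall's theorem at most 8 of the 9 workers can be matched.
Hence no matching covers every worker.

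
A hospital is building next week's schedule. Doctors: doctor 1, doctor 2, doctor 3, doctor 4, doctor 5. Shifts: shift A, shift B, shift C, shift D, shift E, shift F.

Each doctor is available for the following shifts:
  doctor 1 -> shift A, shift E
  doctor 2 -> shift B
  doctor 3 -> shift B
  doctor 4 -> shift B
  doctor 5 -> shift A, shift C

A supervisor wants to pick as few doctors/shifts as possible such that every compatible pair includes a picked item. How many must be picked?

3

A maximum matching has 3 edges (e.g. doctor 1–shift E, doctor 2–shift B, doctor 5–shift A).
By König's theorem the minimum vertex cover has the same size. One such cover is {doctor 1, doctor 5, shift B}.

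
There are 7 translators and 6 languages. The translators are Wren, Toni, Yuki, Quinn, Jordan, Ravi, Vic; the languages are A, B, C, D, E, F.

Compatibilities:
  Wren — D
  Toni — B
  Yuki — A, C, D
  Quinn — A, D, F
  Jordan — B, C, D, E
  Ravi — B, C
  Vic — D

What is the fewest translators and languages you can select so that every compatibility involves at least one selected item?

6

The 6 edges Wren–D, Toni–B, Yuki–A, Quinn–F, Jordan–E, Ravi–C form a matching, so any vertex cover needs at least 6 vertices (one per matched edge).
Conversely {Toni, Yuki, Quinn, Jordan, Ravi, D} meets every edge and has exactly 6 vertices, so 6 is optimal.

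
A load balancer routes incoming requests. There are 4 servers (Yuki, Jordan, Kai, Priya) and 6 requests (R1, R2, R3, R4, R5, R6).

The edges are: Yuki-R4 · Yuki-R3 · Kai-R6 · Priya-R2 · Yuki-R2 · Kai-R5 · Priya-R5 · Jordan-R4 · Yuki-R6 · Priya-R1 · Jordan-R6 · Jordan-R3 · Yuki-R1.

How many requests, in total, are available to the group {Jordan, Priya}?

6

The union of neighbours of {Jordan, Priya} is {R1, R2, R3, R4, R5, R6}, which has 6 elements.
Since |N(S)| = 6 ≥ |S| = 2, Hall's condition holds for this subset.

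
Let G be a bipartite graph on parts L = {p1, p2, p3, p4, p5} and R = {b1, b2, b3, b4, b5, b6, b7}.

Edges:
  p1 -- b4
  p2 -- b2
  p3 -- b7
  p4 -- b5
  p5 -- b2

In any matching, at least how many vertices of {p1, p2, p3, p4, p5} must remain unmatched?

1

For example, pair p1–b4, p2–b2, p3–b7, p4–b5.
The set {p2, p5} has only 1 neighbour ({b2}), so by Hall's theorem at most 4 of the 5 left vertices can be matched.
That matches 4 of the 5, leaving 1 unmatched; no matching can do better.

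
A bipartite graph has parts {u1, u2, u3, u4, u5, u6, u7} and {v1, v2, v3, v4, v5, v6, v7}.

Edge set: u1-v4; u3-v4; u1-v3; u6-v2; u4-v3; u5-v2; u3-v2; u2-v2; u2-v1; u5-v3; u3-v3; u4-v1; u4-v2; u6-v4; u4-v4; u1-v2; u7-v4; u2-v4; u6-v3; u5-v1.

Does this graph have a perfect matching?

The set {u1, u2, u3, u4, u5, u6, u7} has only 4 neighbours ({v1, v2, v3, v4}), so by Hall's theorem at most 4 of the 7 left vertices can be matched.
Hence no matching covers every left vertex.

No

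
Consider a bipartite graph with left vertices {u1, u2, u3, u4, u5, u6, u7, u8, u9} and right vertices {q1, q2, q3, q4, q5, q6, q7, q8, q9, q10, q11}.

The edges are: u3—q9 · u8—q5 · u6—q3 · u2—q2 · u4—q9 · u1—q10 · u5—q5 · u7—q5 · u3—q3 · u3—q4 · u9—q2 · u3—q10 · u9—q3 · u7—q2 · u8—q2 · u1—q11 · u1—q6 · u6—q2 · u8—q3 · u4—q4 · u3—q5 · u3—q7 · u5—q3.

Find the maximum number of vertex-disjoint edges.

One maximum matching: u1–q11, u2–q2, u3–q4, u4–q9, u5–q5, u6–q3.
The set {u2, u5, u6, u7, u8, u9} has only 3 neighbours ({q2, q3, q5}), so by Hall's theorem at most 6 of the 9 left vertices can be matched.

6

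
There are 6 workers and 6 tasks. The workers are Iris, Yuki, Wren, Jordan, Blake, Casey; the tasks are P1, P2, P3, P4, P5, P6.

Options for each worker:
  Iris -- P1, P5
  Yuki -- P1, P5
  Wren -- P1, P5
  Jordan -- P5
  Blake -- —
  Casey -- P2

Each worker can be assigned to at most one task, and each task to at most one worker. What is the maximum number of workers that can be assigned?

3

One maximum matching: Iris-P5, Yuki-P1, Casey-P2.
The set {Iris, Yuki, Wren, Jordan, Blake} has only 2 neighbours ({P1, P5}), so by Hall's theorem at most 3 of the 6 workers can be matched.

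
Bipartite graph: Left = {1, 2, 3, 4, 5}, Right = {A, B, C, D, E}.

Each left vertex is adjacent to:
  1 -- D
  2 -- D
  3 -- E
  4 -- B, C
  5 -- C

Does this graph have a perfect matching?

No

The set {1, 2} has only 1 neighbour ({D}), so by Hall's theorem at most 4 of the 5 left vertices can be matched.
Hence no matching covers every left vertex.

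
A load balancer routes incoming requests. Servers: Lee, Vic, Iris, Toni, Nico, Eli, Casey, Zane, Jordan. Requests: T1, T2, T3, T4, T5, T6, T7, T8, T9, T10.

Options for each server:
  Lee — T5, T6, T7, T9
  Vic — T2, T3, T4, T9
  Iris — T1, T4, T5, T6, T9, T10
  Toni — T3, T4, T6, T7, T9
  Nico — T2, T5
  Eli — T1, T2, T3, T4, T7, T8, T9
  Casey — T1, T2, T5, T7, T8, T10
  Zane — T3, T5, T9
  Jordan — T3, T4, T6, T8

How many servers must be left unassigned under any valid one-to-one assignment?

A valid assignment of size 9: Lee-T6, Vic-T4, Iris-T10, Toni-T3, Nico-T5, Eli-T1, Casey-T7, Zane-T9, Jordan-T8.
All 9 servers are matched, so no larger matching exists.
That matches 9 of the 9, leaving 0 unmatched; no matching can do better.

0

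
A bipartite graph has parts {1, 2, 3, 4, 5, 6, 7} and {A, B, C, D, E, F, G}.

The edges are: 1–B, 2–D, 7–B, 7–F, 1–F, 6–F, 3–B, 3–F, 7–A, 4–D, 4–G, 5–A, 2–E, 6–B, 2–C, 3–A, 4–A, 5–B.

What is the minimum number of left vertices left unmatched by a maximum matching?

2

One maximum matching: 1–F, 2–E, 3–A, 4–G, 5–B.
The set {1, 3, 5, 6, 7} has only 3 neighbours ({A, B, F}), so by Hall's theorem at most 5 of the 7 left vertices can be matched.
That matches 5 of the 7, leaving 2 unmatched; no matching can do better.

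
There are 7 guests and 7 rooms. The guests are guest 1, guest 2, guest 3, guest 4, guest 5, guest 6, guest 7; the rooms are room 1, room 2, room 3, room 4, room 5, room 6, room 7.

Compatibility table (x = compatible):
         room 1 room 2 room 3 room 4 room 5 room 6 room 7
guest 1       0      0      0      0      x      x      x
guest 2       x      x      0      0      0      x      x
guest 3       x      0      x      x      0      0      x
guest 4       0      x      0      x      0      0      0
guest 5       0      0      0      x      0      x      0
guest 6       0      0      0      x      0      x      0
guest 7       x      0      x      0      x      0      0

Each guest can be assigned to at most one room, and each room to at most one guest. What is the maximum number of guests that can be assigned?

One maximum matching: guest 1–room 5, guest 2–room 1, guest 3–room 7, guest 4–room 2, guest 5–room 6, guest 6–room 4, guest 7–room 3.
All 7 guests are matched, so no larger matching exists.

7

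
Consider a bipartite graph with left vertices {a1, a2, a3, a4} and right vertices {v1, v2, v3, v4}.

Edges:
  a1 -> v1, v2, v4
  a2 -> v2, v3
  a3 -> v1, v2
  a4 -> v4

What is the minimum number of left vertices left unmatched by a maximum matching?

For example, pair a1-v1, a2-v3, a3-v2, a4-v4.
All 4 left vertices are matched, so no larger matching exists.
That matches 4 of the 4, leaving 0 unmatched; no matching can do better.

0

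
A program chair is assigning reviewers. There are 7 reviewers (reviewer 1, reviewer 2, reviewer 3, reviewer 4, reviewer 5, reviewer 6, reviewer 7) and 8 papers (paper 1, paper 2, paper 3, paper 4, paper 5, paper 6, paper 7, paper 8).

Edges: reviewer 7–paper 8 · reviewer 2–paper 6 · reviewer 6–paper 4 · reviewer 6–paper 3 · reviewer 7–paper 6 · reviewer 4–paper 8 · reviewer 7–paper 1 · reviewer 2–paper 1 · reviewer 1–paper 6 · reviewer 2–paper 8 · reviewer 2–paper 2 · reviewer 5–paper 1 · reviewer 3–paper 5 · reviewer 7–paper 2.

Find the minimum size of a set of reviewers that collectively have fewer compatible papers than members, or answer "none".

5

Take S = {reviewer 1, reviewer 2, reviewer 4, reviewer 5, reviewer 7}. Its neighbourhood is {paper 1, paper 2, paper 6, paper 8}, so |N(S)| = 4 < |S| = 5.
Every subset of size less than 5 has at least as many neighbours as members, so 5 is the minimum.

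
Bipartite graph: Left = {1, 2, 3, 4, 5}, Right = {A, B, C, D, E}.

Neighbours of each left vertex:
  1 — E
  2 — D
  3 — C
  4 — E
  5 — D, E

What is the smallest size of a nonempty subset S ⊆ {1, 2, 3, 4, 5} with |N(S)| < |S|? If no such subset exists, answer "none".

Take S = {1, 4}. Its neighbourhood is {E}, so |N(S)| = 1 < |S| = 2.
No single vertex violates Hall's condition since each has at least one neighbour, so 2 is the minimum.

2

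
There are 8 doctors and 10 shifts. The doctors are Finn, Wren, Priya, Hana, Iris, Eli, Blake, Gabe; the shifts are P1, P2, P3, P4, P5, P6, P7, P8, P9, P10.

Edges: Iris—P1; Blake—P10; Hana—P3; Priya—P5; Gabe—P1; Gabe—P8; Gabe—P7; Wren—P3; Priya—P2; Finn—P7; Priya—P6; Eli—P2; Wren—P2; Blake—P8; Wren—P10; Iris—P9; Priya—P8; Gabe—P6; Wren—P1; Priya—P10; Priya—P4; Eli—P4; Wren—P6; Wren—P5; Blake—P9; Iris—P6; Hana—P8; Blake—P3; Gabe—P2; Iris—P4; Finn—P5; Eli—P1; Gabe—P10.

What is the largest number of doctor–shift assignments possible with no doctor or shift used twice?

8

One maximum matching: Finn–P7, Wren–P3, Priya–P2, Hana–P8, Iris–P6, Eli–P4, Blake–P9, Gabe–P1.
This saturates every doctor, so 8 is the maximum.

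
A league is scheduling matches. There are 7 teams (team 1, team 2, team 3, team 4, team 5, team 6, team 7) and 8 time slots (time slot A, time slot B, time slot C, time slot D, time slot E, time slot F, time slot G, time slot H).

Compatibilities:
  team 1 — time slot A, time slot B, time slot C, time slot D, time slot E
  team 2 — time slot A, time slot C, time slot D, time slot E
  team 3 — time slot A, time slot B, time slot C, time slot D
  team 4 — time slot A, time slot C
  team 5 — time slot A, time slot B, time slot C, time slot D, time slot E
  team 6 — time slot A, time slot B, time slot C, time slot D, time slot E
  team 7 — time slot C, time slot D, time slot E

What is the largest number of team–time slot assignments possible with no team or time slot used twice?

5

A valid assignment of size 5: team 1-time slot E, team 2-time slot D, team 3-time slot B, team 4-time slot A, team 5-time slot C.
The set {team 1, team 2, team 3, team 4, team 5, team 6, team 7} has only 5 neighbours ({time slot A, time slot B, time slot C, time slot D, time slot E}), so by Hall's theorem at most 5 of the 7 teams can be matched.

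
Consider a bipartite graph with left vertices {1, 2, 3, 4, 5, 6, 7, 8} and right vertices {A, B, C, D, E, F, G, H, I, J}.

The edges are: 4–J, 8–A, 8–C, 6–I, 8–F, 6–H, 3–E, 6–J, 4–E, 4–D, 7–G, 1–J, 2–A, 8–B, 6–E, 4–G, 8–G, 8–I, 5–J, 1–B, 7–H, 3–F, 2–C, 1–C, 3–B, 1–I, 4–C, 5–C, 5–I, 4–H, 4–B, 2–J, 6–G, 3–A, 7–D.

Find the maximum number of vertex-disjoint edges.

8

One maximum matching: 1→C, 2→A, 3→B, 4→J, 5→I, 6→E, 7→D, 8→G.
This saturates every left vertex, so 8 is the maximum.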